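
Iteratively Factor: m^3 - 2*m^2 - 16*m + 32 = (m - 4)*(m^2 + 2*m - 8) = (m - 4)*(m + 4)*(m - 2)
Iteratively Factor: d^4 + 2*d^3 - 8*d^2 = (d)*(d^3 + 2*d^2 - 8*d) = d^2*(d^2 + 2*d - 8) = d^2*(d + 4)*(d - 2)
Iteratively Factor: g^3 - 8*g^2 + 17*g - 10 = (g - 1)*(g^2 - 7*g + 10) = (g - 2)*(g - 1)*(g - 5)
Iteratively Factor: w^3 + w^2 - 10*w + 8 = (w - 1)*(w^2 + 2*w - 8) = (w - 2)*(w - 1)*(w + 4)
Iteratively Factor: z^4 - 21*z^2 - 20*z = (z + 4)*(z^3 - 4*z^2 - 5*z) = (z - 5)*(z + 4)*(z^2 + z) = z*(z - 5)*(z + 4)*(z + 1)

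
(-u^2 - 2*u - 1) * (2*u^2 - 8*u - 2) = -2*u^4 + 4*u^3 + 16*u^2 + 12*u + 2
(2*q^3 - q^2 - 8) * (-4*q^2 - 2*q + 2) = -8*q^5 + 6*q^3 + 30*q^2 + 16*q - 16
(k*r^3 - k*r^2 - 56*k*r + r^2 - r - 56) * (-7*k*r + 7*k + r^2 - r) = -7*k^2*r^4 + 14*k^2*r^3 + 385*k^2*r^2 - 392*k^2*r + k*r^5 - 2*k*r^4 - 62*k*r^3 + 70*k*r^2 + 385*k*r - 392*k + r^4 - 2*r^3 - 55*r^2 + 56*r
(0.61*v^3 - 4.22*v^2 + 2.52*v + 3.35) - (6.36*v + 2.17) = 0.61*v^3 - 4.22*v^2 - 3.84*v + 1.18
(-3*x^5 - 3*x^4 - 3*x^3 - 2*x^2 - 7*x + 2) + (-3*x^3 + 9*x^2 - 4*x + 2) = -3*x^5 - 3*x^4 - 6*x^3 + 7*x^2 - 11*x + 4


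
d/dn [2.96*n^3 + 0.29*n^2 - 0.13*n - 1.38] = 8.88*n^2 + 0.58*n - 0.13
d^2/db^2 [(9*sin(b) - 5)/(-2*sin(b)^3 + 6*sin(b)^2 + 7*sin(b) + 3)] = (-144*sin(b)^7 + 504*sin(b)^6 - 1272*sin(b)^5 - 632*sin(b)^4 + 3732*sin(b)^3 + 62*sin(b)^2 - 2598*sin(b) - 688)/(-2*sin(b)^3 + 6*sin(b)^2 + 7*sin(b) + 3)^3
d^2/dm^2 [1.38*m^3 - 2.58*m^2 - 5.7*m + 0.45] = 8.28*m - 5.16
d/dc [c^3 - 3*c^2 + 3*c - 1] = 3*c^2 - 6*c + 3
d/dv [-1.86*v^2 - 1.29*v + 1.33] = -3.72*v - 1.29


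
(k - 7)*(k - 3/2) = k^2 - 17*k/2 + 21/2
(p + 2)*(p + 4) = p^2 + 6*p + 8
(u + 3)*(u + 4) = u^2 + 7*u + 12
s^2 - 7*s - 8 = (s - 8)*(s + 1)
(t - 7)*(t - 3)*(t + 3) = t^3 - 7*t^2 - 9*t + 63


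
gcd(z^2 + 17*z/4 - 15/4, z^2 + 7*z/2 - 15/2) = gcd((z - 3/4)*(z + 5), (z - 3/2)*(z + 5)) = z + 5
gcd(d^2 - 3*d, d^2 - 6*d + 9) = d - 3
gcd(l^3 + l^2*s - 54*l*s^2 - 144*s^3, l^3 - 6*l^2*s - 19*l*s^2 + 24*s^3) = -l^2 + 5*l*s + 24*s^2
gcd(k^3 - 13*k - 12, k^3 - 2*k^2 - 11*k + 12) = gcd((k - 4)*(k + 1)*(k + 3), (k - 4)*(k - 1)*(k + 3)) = k^2 - k - 12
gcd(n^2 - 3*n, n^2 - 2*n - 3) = n - 3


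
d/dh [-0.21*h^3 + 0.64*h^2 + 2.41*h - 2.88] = -0.63*h^2 + 1.28*h + 2.41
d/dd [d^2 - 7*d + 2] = 2*d - 7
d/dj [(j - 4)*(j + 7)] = 2*j + 3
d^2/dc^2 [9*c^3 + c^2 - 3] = 54*c + 2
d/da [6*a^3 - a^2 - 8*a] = 18*a^2 - 2*a - 8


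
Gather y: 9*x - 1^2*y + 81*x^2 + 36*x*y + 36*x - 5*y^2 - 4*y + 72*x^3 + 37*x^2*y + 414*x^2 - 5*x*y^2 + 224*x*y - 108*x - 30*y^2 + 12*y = 72*x^3 + 495*x^2 - 63*x + y^2*(-5*x - 35) + y*(37*x^2 + 260*x + 7)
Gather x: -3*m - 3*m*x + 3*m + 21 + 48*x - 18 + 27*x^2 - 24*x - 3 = 27*x^2 + x*(24 - 3*m)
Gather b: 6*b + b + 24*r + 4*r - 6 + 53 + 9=7*b + 28*r + 56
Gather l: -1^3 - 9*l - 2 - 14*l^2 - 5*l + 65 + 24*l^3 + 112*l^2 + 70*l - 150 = 24*l^3 + 98*l^2 + 56*l - 88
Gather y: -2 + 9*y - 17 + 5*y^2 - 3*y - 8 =5*y^2 + 6*y - 27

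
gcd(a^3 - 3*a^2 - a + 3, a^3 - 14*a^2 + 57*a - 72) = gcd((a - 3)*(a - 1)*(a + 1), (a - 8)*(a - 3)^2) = a - 3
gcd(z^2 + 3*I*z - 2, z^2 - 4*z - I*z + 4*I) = 1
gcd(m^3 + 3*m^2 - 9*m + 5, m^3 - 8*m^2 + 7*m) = m - 1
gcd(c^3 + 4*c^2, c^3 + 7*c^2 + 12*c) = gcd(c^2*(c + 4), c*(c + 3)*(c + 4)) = c^2 + 4*c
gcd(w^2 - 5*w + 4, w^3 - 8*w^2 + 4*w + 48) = w - 4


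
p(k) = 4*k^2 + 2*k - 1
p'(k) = 8*k + 2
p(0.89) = 3.95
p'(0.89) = 9.12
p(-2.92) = 27.27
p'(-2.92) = -21.36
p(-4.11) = 58.35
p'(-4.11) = -30.88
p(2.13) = 21.41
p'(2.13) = 19.04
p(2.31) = 24.96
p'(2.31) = 20.48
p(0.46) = 0.77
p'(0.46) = 5.68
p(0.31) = 0.00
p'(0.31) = 4.48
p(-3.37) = 37.69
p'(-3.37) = -24.96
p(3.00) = 41.00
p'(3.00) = 26.00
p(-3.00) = 29.00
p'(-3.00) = -22.00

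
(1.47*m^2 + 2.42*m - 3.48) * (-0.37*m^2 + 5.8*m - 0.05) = -0.5439*m^4 + 7.6306*m^3 + 15.2501*m^2 - 20.305*m + 0.174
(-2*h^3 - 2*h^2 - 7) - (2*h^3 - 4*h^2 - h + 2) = -4*h^3 + 2*h^2 + h - 9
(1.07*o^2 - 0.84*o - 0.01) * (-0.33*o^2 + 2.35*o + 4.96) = -0.3531*o^4 + 2.7917*o^3 + 3.3365*o^2 - 4.1899*o - 0.0496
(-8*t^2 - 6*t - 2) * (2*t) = -16*t^3 - 12*t^2 - 4*t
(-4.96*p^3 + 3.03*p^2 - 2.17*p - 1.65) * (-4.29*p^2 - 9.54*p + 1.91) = 21.2784*p^5 + 34.3197*p^4 - 29.0705*p^3 + 33.5676*p^2 + 11.5963*p - 3.1515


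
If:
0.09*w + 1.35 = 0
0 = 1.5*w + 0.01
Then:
No Solution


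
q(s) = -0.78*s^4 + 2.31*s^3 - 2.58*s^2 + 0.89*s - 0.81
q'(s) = -3.12*s^3 + 6.93*s^2 - 5.16*s + 0.89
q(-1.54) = -21.12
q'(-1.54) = 36.67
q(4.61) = -177.51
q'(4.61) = -181.29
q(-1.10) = -9.13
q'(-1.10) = 19.10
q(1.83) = -2.41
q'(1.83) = -4.47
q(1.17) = -1.06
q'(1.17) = -0.66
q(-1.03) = -7.87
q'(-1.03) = 16.97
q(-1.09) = -8.94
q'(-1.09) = 18.79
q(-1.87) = -36.14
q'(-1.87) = 55.18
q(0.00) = -0.81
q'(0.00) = 0.89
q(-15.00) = -47878.41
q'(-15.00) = 12167.54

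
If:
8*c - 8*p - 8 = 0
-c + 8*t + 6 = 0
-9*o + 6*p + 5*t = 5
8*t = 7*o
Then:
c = 394/299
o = -200/299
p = 95/299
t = -175/299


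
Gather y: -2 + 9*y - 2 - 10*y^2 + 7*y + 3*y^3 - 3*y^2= 3*y^3 - 13*y^2 + 16*y - 4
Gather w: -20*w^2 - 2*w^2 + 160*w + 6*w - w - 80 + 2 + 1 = -22*w^2 + 165*w - 77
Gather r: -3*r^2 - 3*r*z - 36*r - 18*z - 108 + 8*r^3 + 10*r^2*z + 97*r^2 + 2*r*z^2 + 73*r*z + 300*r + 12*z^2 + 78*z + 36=8*r^3 + r^2*(10*z + 94) + r*(2*z^2 + 70*z + 264) + 12*z^2 + 60*z - 72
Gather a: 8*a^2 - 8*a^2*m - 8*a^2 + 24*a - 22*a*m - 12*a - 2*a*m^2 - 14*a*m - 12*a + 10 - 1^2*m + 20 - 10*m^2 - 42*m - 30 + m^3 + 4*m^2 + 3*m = -8*a^2*m + a*(-2*m^2 - 36*m) + m^3 - 6*m^2 - 40*m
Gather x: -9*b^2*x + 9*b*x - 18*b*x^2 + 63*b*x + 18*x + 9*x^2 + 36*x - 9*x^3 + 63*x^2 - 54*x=-9*x^3 + x^2*(72 - 18*b) + x*(-9*b^2 + 72*b)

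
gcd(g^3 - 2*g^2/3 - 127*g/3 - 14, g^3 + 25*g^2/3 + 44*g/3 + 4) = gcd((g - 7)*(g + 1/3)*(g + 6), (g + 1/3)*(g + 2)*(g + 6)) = g^2 + 19*g/3 + 2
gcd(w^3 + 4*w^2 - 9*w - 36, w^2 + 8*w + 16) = w + 4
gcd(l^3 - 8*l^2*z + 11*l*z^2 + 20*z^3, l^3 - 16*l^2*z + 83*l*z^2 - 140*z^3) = l^2 - 9*l*z + 20*z^2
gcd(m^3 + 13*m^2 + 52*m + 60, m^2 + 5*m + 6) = m + 2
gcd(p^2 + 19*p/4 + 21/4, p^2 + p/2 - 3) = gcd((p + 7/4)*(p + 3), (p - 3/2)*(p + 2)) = 1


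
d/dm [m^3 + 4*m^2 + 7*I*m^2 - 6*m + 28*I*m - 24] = 3*m^2 + m*(8 + 14*I) - 6 + 28*I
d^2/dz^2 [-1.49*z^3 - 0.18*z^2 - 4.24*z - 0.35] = -8.94*z - 0.36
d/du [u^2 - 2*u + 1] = 2*u - 2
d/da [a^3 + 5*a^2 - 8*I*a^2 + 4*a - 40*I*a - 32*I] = 3*a^2 + a*(10 - 16*I) + 4 - 40*I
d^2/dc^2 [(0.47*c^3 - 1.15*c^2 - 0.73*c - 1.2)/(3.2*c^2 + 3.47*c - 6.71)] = (7.105427357601e-15*c^5 + 2.1316282072803e-14*c^4 + 42.090926*c^3 - 287.544834*c^2 - 47.028198*c - 217.980592)/(32.768*c^6 + 106.5984*c^5 - 90.53856*c^4 - 405.265117*c^3 + 189.848043*c^2 + 468.700881*c - 302.111711)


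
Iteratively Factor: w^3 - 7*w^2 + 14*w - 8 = (w - 2)*(w^2 - 5*w + 4) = (w - 4)*(w - 2)*(w - 1)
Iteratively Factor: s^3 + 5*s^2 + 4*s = (s + 1)*(s^2 + 4*s) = (s + 1)*(s + 4)*(s)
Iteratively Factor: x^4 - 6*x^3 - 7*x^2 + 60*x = (x)*(x^3 - 6*x^2 - 7*x + 60) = x*(x + 3)*(x^2 - 9*x + 20) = x*(x - 4)*(x + 3)*(x - 5)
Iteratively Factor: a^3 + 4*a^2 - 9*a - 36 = (a + 4)*(a^2 - 9) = (a - 3)*(a + 4)*(a + 3)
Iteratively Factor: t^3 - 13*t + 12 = (t - 1)*(t^2 + t - 12) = (t - 1)*(t + 4)*(t - 3)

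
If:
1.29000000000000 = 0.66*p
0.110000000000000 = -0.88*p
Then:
No Solution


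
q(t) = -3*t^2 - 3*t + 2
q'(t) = -6*t - 3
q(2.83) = -30.52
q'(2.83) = -19.98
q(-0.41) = 2.73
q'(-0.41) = -0.54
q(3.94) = -56.39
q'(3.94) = -26.64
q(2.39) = -22.31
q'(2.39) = -17.34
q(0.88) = -2.96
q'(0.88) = -8.28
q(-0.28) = 2.60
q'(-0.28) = -1.32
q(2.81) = -30.12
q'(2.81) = -19.86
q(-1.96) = -3.64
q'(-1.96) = 8.76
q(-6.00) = -88.00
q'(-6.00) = 33.00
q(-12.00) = -394.00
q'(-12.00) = 69.00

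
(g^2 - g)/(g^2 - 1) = g/(g + 1)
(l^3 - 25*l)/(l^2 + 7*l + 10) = l*(l - 5)/(l + 2)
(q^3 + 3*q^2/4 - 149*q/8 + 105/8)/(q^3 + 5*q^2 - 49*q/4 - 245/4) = (4*q - 3)/(2*(2*q + 7))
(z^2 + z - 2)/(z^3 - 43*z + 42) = (z + 2)/(z^2 + z - 42)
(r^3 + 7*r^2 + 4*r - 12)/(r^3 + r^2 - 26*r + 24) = (r + 2)/(r - 4)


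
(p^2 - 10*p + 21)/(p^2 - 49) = (p - 3)/(p + 7)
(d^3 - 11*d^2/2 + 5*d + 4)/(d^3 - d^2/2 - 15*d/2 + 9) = (2*d^2 - 7*d - 4)/(2*d^2 + 3*d - 9)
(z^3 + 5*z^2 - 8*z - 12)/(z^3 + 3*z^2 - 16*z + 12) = (z + 1)/(z - 1)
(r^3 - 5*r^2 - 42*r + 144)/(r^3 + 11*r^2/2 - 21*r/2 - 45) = 2*(r - 8)/(2*r + 5)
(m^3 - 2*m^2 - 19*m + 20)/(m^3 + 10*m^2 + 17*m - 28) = (m - 5)/(m + 7)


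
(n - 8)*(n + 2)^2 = n^3 - 4*n^2 - 28*n - 32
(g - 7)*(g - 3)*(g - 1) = g^3 - 11*g^2 + 31*g - 21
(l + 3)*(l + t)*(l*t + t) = l^3*t + l^2*t^2 + 4*l^2*t + 4*l*t^2 + 3*l*t + 3*t^2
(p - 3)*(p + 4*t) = p^2 + 4*p*t - 3*p - 12*t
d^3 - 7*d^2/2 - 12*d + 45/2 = (d - 5)*(d - 3/2)*(d + 3)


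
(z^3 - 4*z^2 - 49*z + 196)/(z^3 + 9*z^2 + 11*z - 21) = (z^2 - 11*z + 28)/(z^2 + 2*z - 3)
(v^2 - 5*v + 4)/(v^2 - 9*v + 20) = (v - 1)/(v - 5)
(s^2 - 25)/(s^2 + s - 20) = (s - 5)/(s - 4)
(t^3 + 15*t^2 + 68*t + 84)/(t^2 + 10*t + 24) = (t^2 + 9*t + 14)/(t + 4)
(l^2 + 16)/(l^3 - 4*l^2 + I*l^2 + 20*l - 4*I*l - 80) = (l + 4*I)/(l^2 + l*(-4 + 5*I) - 20*I)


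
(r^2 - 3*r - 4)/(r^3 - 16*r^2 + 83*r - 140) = (r + 1)/(r^2 - 12*r + 35)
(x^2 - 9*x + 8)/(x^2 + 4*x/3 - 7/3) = 3*(x - 8)/(3*x + 7)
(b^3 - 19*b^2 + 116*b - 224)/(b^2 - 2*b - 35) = (b^2 - 12*b + 32)/(b + 5)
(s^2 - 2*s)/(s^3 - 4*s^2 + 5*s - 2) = s/(s^2 - 2*s + 1)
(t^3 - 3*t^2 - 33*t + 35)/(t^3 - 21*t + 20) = (t - 7)/(t - 4)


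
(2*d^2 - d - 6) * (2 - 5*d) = -10*d^3 + 9*d^2 + 28*d - 12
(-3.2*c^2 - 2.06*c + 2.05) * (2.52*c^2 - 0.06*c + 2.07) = -8.064*c^4 - 4.9992*c^3 - 1.3344*c^2 - 4.3872*c + 4.2435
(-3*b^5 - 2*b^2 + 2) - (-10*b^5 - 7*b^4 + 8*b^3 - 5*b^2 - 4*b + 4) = 7*b^5 + 7*b^4 - 8*b^3 + 3*b^2 + 4*b - 2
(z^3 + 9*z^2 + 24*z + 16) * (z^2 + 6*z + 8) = z^5 + 15*z^4 + 86*z^3 + 232*z^2 + 288*z + 128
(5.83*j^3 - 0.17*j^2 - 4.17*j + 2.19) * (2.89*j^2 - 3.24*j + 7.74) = 16.8487*j^5 - 19.3805*j^4 + 33.6237*j^3 + 18.5241*j^2 - 39.3714*j + 16.9506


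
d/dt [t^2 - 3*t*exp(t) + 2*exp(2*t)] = -3*t*exp(t) + 2*t + 4*exp(2*t) - 3*exp(t)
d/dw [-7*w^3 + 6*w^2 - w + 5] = -21*w^2 + 12*w - 1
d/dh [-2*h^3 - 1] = -6*h^2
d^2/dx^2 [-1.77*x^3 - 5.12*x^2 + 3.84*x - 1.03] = -10.62*x - 10.24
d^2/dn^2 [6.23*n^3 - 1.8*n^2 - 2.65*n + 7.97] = 37.38*n - 3.6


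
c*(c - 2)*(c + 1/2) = c^3 - 3*c^2/2 - c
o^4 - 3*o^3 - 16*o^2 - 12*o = o*(o - 6)*(o + 1)*(o + 2)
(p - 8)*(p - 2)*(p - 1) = p^3 - 11*p^2 + 26*p - 16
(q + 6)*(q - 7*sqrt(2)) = q^2 - 7*sqrt(2)*q + 6*q - 42*sqrt(2)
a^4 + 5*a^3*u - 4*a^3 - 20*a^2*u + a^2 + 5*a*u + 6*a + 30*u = (a - 3)*(a - 2)*(a + 1)*(a + 5*u)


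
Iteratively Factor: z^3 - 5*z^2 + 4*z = (z)*(z^2 - 5*z + 4) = z*(z - 1)*(z - 4)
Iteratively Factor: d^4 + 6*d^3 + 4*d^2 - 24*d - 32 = (d + 4)*(d^3 + 2*d^2 - 4*d - 8) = (d - 2)*(d + 4)*(d^2 + 4*d + 4) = (d - 2)*(d + 2)*(d + 4)*(d + 2)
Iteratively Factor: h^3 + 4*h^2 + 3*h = (h)*(h^2 + 4*h + 3) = h*(h + 3)*(h + 1)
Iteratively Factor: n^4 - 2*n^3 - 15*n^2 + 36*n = (n - 3)*(n^3 + n^2 - 12*n) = (n - 3)^2*(n^2 + 4*n) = n*(n - 3)^2*(n + 4)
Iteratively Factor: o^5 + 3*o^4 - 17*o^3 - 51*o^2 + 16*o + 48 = (o + 1)*(o^4 + 2*o^3 - 19*o^2 - 32*o + 48) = (o + 1)*(o + 4)*(o^3 - 2*o^2 - 11*o + 12) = (o - 4)*(o + 1)*(o + 4)*(o^2 + 2*o - 3) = (o - 4)*(o + 1)*(o + 3)*(o + 4)*(o - 1)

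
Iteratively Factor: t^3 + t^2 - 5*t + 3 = (t - 1)*(t^2 + 2*t - 3) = (t - 1)*(t + 3)*(t - 1)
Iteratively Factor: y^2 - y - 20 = (y + 4)*(y - 5)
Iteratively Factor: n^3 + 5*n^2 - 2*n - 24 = (n - 2)*(n^2 + 7*n + 12) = (n - 2)*(n + 4)*(n + 3)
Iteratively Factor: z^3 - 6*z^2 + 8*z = (z - 4)*(z^2 - 2*z) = z*(z - 4)*(z - 2)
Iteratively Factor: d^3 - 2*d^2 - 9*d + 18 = (d + 3)*(d^2 - 5*d + 6) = (d - 3)*(d + 3)*(d - 2)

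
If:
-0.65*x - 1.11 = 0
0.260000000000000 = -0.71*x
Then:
No Solution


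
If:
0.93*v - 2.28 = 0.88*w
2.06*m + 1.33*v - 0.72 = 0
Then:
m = -0.610919720221317*w - 1.23332289383025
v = 0.946236559139785*w + 2.45161290322581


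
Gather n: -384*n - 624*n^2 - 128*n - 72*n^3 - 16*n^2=-72*n^3 - 640*n^2 - 512*n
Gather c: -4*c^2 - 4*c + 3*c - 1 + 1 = -4*c^2 - c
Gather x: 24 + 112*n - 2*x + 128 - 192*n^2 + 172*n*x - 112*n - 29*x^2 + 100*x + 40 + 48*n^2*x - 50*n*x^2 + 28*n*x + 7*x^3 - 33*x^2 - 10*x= -192*n^2 + 7*x^3 + x^2*(-50*n - 62) + x*(48*n^2 + 200*n + 88) + 192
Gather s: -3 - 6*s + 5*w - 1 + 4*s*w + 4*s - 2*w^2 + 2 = s*(4*w - 2) - 2*w^2 + 5*w - 2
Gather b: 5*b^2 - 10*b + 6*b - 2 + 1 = 5*b^2 - 4*b - 1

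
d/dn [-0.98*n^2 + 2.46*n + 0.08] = 2.46 - 1.96*n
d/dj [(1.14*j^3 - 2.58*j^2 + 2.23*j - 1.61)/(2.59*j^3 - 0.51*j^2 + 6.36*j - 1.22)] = (6.1008*j^4 + 2.9494*j^3 - 6.9342*j^2 + 4.653*j + 7.519)/(6.7081*j^6 - 2.6418*j^5 + 33.2049*j^4 - 12.8068*j^3 + 41.694*j^2 - 15.5184*j + 1.4884)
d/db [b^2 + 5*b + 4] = 2*b + 5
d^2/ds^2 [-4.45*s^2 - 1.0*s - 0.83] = -8.90000000000000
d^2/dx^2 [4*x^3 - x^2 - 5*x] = 24*x - 2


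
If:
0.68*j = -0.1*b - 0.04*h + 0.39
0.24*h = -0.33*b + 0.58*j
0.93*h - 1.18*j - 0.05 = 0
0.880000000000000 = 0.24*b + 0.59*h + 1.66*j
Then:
No Solution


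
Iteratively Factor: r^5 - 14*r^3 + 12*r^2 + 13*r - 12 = (r + 1)*(r^4 - r^3 - 13*r^2 + 25*r - 12) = (r - 3)*(r + 1)*(r^3 + 2*r^2 - 7*r + 4) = (r - 3)*(r + 1)*(r + 4)*(r^2 - 2*r + 1) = (r - 3)*(r - 1)*(r + 1)*(r + 4)*(r - 1)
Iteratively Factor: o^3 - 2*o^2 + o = (o - 1)*(o^2 - o) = (o - 1)^2*(o)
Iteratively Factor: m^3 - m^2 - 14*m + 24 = (m + 4)*(m^2 - 5*m + 6) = (m - 2)*(m + 4)*(m - 3)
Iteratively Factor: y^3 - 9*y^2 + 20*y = (y - 4)*(y^2 - 5*y) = y*(y - 4)*(y - 5)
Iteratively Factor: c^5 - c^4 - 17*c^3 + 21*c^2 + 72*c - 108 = (c - 3)*(c^4 + 2*c^3 - 11*c^2 - 12*c + 36) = (c - 3)*(c + 3)*(c^3 - c^2 - 8*c + 12) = (c - 3)*(c + 3)^2*(c^2 - 4*c + 4) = (c - 3)*(c - 2)*(c + 3)^2*(c - 2)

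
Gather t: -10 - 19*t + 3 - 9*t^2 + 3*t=-9*t^2 - 16*t - 7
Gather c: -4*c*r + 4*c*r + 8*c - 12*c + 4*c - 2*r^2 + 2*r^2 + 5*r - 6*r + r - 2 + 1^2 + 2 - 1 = 0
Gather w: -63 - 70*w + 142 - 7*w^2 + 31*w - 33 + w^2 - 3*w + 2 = -6*w^2 - 42*w + 48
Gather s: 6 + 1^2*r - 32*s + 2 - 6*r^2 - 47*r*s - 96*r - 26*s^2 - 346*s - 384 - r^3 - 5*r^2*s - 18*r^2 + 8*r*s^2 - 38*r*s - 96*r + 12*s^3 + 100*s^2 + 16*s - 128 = -r^3 - 24*r^2 - 191*r + 12*s^3 + s^2*(8*r + 74) + s*(-5*r^2 - 85*r - 362) - 504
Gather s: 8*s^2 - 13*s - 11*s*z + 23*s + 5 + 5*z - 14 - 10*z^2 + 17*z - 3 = 8*s^2 + s*(10 - 11*z) - 10*z^2 + 22*z - 12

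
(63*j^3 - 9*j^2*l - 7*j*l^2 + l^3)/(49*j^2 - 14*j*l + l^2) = (9*j^2 - l^2)/(7*j - l)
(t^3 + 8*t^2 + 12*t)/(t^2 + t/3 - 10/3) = 3*t*(t + 6)/(3*t - 5)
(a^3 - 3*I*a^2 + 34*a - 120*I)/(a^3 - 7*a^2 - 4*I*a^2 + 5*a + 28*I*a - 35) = (a^2 + 2*I*a + 24)/(a^2 + a*(-7 + I) - 7*I)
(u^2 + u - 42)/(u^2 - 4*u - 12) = (u + 7)/(u + 2)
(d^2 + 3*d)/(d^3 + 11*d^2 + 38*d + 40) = d*(d + 3)/(d^3 + 11*d^2 + 38*d + 40)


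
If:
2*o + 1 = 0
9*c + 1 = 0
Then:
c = -1/9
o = -1/2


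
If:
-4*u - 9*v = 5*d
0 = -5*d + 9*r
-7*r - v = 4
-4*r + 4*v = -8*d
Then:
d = -18/11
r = -10/11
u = -36/11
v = 26/11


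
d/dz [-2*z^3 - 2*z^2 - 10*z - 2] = -6*z^2 - 4*z - 10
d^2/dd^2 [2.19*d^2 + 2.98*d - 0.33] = 4.38000000000000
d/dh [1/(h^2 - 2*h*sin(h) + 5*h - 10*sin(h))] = (2*h*cos(h) - 2*h + 2*sin(h) + 10*cos(h) - 5)/((h + 5)^2*(h - 2*sin(h))^2)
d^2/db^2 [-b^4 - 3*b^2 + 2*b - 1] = -12*b^2 - 6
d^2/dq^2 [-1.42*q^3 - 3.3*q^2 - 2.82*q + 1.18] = -8.52*q - 6.6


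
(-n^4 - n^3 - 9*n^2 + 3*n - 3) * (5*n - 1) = -5*n^5 - 4*n^4 - 44*n^3 + 24*n^2 - 18*n + 3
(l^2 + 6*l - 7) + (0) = l^2 + 6*l - 7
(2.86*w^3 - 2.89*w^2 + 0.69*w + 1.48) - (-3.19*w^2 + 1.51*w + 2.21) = 2.86*w^3 + 0.3*w^2 - 0.82*w - 0.73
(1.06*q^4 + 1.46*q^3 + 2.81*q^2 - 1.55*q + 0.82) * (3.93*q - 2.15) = 4.1658*q^5 + 3.4588*q^4 + 7.9043*q^3 - 12.133*q^2 + 6.5551*q - 1.763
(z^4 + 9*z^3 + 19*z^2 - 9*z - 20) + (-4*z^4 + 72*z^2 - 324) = -3*z^4 + 9*z^3 + 91*z^2 - 9*z - 344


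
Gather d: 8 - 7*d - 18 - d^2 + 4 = -d^2 - 7*d - 6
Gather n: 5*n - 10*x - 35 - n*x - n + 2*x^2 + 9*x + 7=n*(4 - x) + 2*x^2 - x - 28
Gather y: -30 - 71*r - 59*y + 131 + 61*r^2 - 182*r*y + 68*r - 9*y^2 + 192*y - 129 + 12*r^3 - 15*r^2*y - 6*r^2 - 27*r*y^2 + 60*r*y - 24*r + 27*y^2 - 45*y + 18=12*r^3 + 55*r^2 - 27*r + y^2*(18 - 27*r) + y*(-15*r^2 - 122*r + 88) - 10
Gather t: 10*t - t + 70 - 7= 9*t + 63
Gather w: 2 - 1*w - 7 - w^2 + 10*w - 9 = -w^2 + 9*w - 14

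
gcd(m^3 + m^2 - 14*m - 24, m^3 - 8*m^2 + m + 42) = m + 2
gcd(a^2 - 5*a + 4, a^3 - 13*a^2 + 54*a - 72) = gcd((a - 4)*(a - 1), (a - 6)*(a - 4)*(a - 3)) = a - 4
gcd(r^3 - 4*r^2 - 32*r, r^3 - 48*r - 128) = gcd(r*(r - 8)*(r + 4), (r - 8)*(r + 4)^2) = r^2 - 4*r - 32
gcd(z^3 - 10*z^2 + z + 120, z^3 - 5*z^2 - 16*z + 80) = z - 5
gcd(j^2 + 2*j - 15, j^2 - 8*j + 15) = j - 3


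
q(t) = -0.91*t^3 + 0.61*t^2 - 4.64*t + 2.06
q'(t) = -2.73*t^2 + 1.22*t - 4.64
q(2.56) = -21.09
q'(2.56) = -19.41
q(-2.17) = 24.30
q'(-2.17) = -20.14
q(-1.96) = 20.35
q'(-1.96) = -17.52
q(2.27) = -15.97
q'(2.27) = -15.94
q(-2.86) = 41.61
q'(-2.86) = -30.46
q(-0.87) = 7.16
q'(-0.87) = -7.77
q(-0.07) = 2.39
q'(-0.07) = -4.74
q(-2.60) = 34.24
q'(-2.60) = -26.27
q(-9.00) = 756.62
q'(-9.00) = -236.75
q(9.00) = -653.68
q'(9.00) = -214.79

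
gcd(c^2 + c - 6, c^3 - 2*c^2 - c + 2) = c - 2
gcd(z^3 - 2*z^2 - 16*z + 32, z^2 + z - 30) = 1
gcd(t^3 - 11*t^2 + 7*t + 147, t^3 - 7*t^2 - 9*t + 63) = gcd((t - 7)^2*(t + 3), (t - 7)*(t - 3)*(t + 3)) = t^2 - 4*t - 21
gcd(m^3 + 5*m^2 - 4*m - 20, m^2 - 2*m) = m - 2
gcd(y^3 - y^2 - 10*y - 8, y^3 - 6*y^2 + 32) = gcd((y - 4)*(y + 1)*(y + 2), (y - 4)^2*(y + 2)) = y^2 - 2*y - 8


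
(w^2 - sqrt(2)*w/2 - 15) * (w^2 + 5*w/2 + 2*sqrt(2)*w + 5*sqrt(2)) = w^4 + 3*sqrt(2)*w^3/2 + 5*w^3/2 - 17*w^2 + 15*sqrt(2)*w^2/4 - 85*w/2 - 30*sqrt(2)*w - 75*sqrt(2)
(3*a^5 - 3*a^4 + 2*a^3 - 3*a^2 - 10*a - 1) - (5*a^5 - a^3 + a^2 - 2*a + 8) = -2*a^5 - 3*a^4 + 3*a^3 - 4*a^2 - 8*a - 9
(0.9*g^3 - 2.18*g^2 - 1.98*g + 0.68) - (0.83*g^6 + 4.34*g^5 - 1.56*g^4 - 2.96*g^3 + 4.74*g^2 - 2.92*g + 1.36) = -0.83*g^6 - 4.34*g^5 + 1.56*g^4 + 3.86*g^3 - 6.92*g^2 + 0.94*g - 0.68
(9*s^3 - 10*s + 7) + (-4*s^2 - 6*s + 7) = 9*s^3 - 4*s^2 - 16*s + 14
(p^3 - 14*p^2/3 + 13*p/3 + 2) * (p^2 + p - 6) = p^5 - 11*p^4/3 - 19*p^3/3 + 103*p^2/3 - 24*p - 12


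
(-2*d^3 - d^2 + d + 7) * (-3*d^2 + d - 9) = 6*d^5 + d^4 + 14*d^3 - 11*d^2 - 2*d - 63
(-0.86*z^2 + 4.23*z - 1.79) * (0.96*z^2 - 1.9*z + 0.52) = -0.8256*z^4 + 5.6948*z^3 - 10.2026*z^2 + 5.6006*z - 0.9308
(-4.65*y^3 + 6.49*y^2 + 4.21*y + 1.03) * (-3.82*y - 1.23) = 17.763*y^4 - 19.0723*y^3 - 24.0649*y^2 - 9.1129*y - 1.2669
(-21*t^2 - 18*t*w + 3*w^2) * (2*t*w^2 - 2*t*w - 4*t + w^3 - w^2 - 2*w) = -42*t^3*w^2 + 42*t^3*w + 84*t^3 - 57*t^2*w^3 + 57*t^2*w^2 + 114*t^2*w - 12*t*w^4 + 12*t*w^3 + 24*t*w^2 + 3*w^5 - 3*w^4 - 6*w^3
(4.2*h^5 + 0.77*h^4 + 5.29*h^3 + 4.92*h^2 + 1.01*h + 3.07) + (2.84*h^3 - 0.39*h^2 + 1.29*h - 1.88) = 4.2*h^5 + 0.77*h^4 + 8.13*h^3 + 4.53*h^2 + 2.3*h + 1.19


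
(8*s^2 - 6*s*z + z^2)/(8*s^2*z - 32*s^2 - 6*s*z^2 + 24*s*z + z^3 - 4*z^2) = 1/(z - 4)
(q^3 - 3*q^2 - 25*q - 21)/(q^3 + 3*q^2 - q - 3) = (q - 7)/(q - 1)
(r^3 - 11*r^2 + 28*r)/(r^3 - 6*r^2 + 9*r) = (r^2 - 11*r + 28)/(r^2 - 6*r + 9)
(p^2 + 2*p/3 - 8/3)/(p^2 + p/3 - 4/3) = (3*p^2 + 2*p - 8)/(3*p^2 + p - 4)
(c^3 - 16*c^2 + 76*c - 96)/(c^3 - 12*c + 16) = (c^2 - 14*c + 48)/(c^2 + 2*c - 8)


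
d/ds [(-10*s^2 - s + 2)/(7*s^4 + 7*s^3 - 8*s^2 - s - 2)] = (140*s^5 + 91*s^4 - 42*s^3 - 40*s^2 + 72*s + 4)/(49*s^8 + 98*s^7 - 63*s^6 - 126*s^5 + 22*s^4 - 12*s^3 + 33*s^2 + 4*s + 4)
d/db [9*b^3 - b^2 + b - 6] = 27*b^2 - 2*b + 1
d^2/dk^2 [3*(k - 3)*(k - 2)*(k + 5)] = 18*k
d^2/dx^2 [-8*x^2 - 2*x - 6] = -16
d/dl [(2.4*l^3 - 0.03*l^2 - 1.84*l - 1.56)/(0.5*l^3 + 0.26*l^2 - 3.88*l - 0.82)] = (0.639*l^4 - 16.784*l^3 - 2.9692*l^2 + 0.8604*l - 4.544)/(0.25*l^6 + 0.26*l^5 - 3.8124*l^4 - 2.8376*l^3 + 14.628*l^2 + 6.3632*l + 0.6724)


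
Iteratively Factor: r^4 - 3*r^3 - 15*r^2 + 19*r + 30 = (r - 5)*(r^3 + 2*r^2 - 5*r - 6) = (r - 5)*(r + 3)*(r^2 - r - 2) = (r - 5)*(r + 1)*(r + 3)*(r - 2)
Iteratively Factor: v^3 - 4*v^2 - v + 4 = (v - 4)*(v^2 - 1) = (v - 4)*(v + 1)*(v - 1)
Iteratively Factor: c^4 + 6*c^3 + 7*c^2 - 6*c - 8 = (c + 2)*(c^3 + 4*c^2 - c - 4) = (c + 1)*(c + 2)*(c^2 + 3*c - 4) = (c + 1)*(c + 2)*(c + 4)*(c - 1)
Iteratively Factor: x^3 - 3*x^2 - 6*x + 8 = (x - 4)*(x^2 + x - 2) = (x - 4)*(x - 1)*(x + 2)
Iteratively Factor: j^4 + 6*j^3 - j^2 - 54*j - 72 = (j + 4)*(j^3 + 2*j^2 - 9*j - 18) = (j + 3)*(j + 4)*(j^2 - j - 6) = (j + 2)*(j + 3)*(j + 4)*(j - 3)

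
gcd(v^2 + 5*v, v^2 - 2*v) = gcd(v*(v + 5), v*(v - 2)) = v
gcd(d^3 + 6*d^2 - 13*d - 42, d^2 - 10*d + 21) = d - 3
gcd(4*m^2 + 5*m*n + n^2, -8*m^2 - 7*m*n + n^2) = m + n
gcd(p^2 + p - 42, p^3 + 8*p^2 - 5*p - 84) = p + 7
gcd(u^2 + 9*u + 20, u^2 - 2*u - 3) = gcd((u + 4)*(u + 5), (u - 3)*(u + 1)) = 1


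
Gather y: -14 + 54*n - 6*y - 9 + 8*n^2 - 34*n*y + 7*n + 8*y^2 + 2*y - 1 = 8*n^2 + 61*n + 8*y^2 + y*(-34*n - 4) - 24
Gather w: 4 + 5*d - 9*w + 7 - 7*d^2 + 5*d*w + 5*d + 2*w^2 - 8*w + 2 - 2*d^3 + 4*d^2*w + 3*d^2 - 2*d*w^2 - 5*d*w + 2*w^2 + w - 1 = -2*d^3 - 4*d^2 + 10*d + w^2*(4 - 2*d) + w*(4*d^2 - 16) + 12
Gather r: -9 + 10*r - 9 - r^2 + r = -r^2 + 11*r - 18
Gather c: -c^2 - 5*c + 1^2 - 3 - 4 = -c^2 - 5*c - 6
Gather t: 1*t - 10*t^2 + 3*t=-10*t^2 + 4*t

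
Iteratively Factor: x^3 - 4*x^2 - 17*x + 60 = (x + 4)*(x^2 - 8*x + 15) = (x - 5)*(x + 4)*(x - 3)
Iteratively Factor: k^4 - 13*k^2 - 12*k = (k)*(k^3 - 13*k - 12) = k*(k - 4)*(k^2 + 4*k + 3) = k*(k - 4)*(k + 1)*(k + 3)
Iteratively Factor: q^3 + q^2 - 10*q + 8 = (q - 2)*(q^2 + 3*q - 4) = (q - 2)*(q + 4)*(q - 1)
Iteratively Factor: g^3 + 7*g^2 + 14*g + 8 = (g + 2)*(g^2 + 5*g + 4) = (g + 2)*(g + 4)*(g + 1)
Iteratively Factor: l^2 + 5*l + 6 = (l + 3)*(l + 2)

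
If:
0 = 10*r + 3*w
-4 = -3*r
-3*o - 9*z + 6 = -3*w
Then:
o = -3*z - 22/9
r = 4/3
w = -40/9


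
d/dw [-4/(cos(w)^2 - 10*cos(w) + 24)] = 8*(5 - cos(w))*sin(w)/(cos(w)^2 - 10*cos(w) + 24)^2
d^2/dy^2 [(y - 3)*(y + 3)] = 2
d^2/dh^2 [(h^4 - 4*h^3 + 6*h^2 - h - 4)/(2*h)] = 3*h - 4 - 4/h^3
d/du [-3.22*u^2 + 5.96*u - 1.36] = 5.96 - 6.44*u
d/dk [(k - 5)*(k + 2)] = 2*k - 3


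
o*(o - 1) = o^2 - o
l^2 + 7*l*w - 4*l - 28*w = (l - 4)*(l + 7*w)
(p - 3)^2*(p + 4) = p^3 - 2*p^2 - 15*p + 36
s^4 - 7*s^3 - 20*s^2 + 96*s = s*(s - 8)*(s - 3)*(s + 4)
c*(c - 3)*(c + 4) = c^3 + c^2 - 12*c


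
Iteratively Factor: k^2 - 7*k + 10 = (k - 2)*(k - 5)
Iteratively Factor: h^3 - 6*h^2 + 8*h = (h - 2)*(h^2 - 4*h) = (h - 4)*(h - 2)*(h)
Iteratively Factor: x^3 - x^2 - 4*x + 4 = (x - 2)*(x^2 + x - 2) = (x - 2)*(x - 1)*(x + 2)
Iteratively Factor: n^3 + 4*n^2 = (n)*(n^2 + 4*n) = n^2*(n + 4)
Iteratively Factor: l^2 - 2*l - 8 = (l + 2)*(l - 4)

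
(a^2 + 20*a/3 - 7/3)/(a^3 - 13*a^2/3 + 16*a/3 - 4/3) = (a + 7)/(a^2 - 4*a + 4)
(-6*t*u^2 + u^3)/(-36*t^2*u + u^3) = u/(6*t + u)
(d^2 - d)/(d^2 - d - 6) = d*(1 - d)/(-d^2 + d + 6)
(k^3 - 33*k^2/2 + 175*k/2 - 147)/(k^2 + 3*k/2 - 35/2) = (k^2 - 13*k + 42)/(k + 5)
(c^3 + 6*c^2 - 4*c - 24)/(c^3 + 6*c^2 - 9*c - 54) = (c^2 - 4)/(c^2 - 9)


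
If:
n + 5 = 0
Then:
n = -5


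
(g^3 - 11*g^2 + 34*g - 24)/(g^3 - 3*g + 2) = (g^2 - 10*g + 24)/(g^2 + g - 2)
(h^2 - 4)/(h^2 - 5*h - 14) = (h - 2)/(h - 7)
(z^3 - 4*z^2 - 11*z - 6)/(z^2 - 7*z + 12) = (z^3 - 4*z^2 - 11*z - 6)/(z^2 - 7*z + 12)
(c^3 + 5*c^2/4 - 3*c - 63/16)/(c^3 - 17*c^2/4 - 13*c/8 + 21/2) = (c + 3/2)/(c - 4)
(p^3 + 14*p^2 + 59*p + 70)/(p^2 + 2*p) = p + 12 + 35/p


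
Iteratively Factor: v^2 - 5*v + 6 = (v - 2)*(v - 3)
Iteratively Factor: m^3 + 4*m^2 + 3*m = (m)*(m^2 + 4*m + 3) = m*(m + 1)*(m + 3)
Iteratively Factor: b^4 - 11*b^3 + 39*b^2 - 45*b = (b - 3)*(b^3 - 8*b^2 + 15*b) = (b - 3)^2*(b^2 - 5*b) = (b - 5)*(b - 3)^2*(b)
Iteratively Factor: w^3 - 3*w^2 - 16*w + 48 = (w + 4)*(w^2 - 7*w + 12) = (w - 4)*(w + 4)*(w - 3)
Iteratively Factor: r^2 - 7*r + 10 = (r - 2)*(r - 5)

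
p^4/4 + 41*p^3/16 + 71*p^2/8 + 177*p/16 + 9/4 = (p/4 + 1)*(p + 1/4)*(p + 3)^2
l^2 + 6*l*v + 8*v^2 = (l + 2*v)*(l + 4*v)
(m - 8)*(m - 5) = m^2 - 13*m + 40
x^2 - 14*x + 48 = (x - 8)*(x - 6)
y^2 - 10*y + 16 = (y - 8)*(y - 2)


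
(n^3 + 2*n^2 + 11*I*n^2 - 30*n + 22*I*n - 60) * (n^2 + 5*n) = n^5 + 7*n^4 + 11*I*n^4 - 20*n^3 + 77*I*n^3 - 210*n^2 + 110*I*n^2 - 300*n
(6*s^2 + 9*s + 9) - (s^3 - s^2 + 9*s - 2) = -s^3 + 7*s^2 + 11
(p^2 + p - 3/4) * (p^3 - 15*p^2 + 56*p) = p^5 - 14*p^4 + 161*p^3/4 + 269*p^2/4 - 42*p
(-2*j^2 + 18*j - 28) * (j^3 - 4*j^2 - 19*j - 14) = -2*j^5 + 26*j^4 - 62*j^3 - 202*j^2 + 280*j + 392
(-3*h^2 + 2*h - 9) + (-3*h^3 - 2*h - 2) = -3*h^3 - 3*h^2 - 11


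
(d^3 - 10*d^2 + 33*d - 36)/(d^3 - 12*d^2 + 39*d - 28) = (d^2 - 6*d + 9)/(d^2 - 8*d + 7)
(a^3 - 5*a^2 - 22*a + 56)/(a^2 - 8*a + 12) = (a^2 - 3*a - 28)/(a - 6)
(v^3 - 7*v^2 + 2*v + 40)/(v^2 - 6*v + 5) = (v^2 - 2*v - 8)/(v - 1)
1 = 1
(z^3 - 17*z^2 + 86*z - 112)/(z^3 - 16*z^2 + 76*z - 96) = (z - 7)/(z - 6)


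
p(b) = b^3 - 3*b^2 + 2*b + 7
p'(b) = 3*b^2 - 6*b + 2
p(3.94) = 29.47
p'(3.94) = 24.93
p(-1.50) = -6.12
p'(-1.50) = 17.75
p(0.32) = 7.37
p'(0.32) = 0.39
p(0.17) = 7.26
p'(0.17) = 1.07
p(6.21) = 143.21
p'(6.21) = 80.43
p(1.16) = 6.84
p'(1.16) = -0.92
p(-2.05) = -18.32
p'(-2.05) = 26.91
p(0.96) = 7.04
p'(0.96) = -1.00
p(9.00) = 511.00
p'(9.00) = 191.00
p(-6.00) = -329.00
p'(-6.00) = 146.00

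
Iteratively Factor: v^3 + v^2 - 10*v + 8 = (v + 4)*(v^2 - 3*v + 2) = (v - 1)*(v + 4)*(v - 2)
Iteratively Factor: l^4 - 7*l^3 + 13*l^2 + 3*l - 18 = (l - 2)*(l^3 - 5*l^2 + 3*l + 9) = (l - 2)*(l + 1)*(l^2 - 6*l + 9) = (l - 3)*(l - 2)*(l + 1)*(l - 3)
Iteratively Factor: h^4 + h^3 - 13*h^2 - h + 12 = (h - 1)*(h^3 + 2*h^2 - 11*h - 12) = (h - 3)*(h - 1)*(h^2 + 5*h + 4) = (h - 3)*(h - 1)*(h + 1)*(h + 4)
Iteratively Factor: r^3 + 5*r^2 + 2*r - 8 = (r + 4)*(r^2 + r - 2) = (r - 1)*(r + 4)*(r + 2)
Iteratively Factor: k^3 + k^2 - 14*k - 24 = (k + 2)*(k^2 - k - 12) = (k - 4)*(k + 2)*(k + 3)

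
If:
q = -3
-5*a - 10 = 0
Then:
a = -2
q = -3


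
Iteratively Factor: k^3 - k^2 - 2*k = (k + 1)*(k^2 - 2*k) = (k - 2)*(k + 1)*(k)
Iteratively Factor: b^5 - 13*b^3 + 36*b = (b + 3)*(b^4 - 3*b^3 - 4*b^2 + 12*b) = b*(b + 3)*(b^3 - 3*b^2 - 4*b + 12) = b*(b - 3)*(b + 3)*(b^2 - 4) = b*(b - 3)*(b - 2)*(b + 3)*(b + 2)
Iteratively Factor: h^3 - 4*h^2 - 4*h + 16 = (h + 2)*(h^2 - 6*h + 8) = (h - 4)*(h + 2)*(h - 2)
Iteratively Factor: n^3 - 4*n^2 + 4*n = (n - 2)*(n^2 - 2*n) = n*(n - 2)*(n - 2)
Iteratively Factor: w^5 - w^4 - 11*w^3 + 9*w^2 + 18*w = (w - 3)*(w^4 + 2*w^3 - 5*w^2 - 6*w) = w*(w - 3)*(w^3 + 2*w^2 - 5*w - 6) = w*(w - 3)*(w + 3)*(w^2 - w - 2) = w*(w - 3)*(w - 2)*(w + 3)*(w + 1)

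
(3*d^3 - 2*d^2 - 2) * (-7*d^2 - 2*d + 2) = -21*d^5 + 8*d^4 + 10*d^3 + 10*d^2 + 4*d - 4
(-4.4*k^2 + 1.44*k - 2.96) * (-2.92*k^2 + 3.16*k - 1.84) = 12.848*k^4 - 18.1088*k^3 + 21.2896*k^2 - 12.0032*k + 5.4464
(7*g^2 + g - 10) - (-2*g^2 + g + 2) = 9*g^2 - 12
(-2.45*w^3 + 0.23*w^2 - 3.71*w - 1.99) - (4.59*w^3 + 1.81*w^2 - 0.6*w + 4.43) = -7.04*w^3 - 1.58*w^2 - 3.11*w - 6.42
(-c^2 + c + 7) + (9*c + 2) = -c^2 + 10*c + 9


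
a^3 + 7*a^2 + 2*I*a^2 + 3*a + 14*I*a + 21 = (a + 7)*(a - I)*(a + 3*I)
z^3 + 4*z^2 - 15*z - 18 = (z - 3)*(z + 1)*(z + 6)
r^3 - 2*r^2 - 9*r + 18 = (r - 3)*(r - 2)*(r + 3)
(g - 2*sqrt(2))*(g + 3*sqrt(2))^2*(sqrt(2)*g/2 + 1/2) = sqrt(2)*g^4/2 + 9*g^3/2 - sqrt(2)*g^2 - 39*g - 18*sqrt(2)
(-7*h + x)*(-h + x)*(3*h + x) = 21*h^3 - 17*h^2*x - 5*h*x^2 + x^3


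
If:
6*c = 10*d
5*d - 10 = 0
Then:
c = 10/3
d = 2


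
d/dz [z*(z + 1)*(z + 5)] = 3*z^2 + 12*z + 5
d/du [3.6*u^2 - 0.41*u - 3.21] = 7.2*u - 0.41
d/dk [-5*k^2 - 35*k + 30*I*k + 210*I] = -10*k - 35 + 30*I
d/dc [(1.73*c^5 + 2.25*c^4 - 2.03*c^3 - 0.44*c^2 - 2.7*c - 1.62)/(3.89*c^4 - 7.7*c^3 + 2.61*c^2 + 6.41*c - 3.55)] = (6.7297*c^8 - 26.642*c^7 + 4.1176*c^6 + 59.5254*c^5 + 35.3827*c^4 - 74.3474*c^3 - 11.5759*c^2 + 11.5804*c + 19.9692)/(15.1321*c^8 - 59.906*c^7 + 79.5958*c^6 + 9.67580000000001*c^5 - 119.5209*c^4 + 88.1302*c^3 + 22.5571*c^2 - 45.511*c + 12.6025)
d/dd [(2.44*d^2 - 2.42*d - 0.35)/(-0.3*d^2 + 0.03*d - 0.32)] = (-0.6528*d^2 - 1.7716*d + 0.7849)/(0.09*d^4 - 0.018*d^3 + 0.1929*d^2 - 0.0192*d + 0.1024)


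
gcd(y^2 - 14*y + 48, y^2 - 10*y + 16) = y - 8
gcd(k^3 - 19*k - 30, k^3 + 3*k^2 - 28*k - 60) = k^2 - 3*k - 10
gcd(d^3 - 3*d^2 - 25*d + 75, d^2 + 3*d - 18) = d - 3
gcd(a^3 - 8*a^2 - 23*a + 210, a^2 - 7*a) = a - 7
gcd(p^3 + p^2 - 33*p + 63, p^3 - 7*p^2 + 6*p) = 1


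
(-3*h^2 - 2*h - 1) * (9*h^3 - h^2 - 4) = -27*h^5 - 15*h^4 - 7*h^3 + 13*h^2 + 8*h + 4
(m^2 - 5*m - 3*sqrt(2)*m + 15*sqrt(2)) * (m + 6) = m^3 - 3*sqrt(2)*m^2 + m^2 - 30*m - 3*sqrt(2)*m + 90*sqrt(2)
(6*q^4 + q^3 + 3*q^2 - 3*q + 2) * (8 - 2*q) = -12*q^5 + 46*q^4 + 2*q^3 + 30*q^2 - 28*q + 16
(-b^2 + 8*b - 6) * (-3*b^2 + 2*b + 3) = 3*b^4 - 26*b^3 + 31*b^2 + 12*b - 18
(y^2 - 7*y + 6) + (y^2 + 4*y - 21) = 2*y^2 - 3*y - 15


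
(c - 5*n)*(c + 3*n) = c^2 - 2*c*n - 15*n^2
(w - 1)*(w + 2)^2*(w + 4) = w^4 + 7*w^3 + 12*w^2 - 4*w - 16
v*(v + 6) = v^2 + 6*v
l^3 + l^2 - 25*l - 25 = (l - 5)*(l + 1)*(l + 5)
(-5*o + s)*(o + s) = -5*o^2 - 4*o*s + s^2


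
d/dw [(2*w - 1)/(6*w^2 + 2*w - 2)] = (-6*w^2 + 6*w - 1)/(2*(9*w^4 + 6*w^3 - 5*w^2 - 2*w + 1))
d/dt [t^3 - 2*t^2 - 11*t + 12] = 3*t^2 - 4*t - 11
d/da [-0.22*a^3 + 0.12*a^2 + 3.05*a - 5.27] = -0.66*a^2 + 0.24*a + 3.05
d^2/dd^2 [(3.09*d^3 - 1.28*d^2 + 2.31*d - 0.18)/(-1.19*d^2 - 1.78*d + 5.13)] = (-7.105427357601e-15*d^5 + 7.105427357601e-15*d^4 - 69.272732*d^3 + 217.70964*d^2 - 570.238812*d + 28.522512)/(1.685159*d^6 + 7.561974*d^5 - 10.482591*d^4 - 59.558444*d^3 + 45.189657*d^2 + 140.532246*d - 135.005697)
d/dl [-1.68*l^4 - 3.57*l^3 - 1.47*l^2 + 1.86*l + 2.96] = -6.72*l^3 - 10.71*l^2 - 2.94*l + 1.86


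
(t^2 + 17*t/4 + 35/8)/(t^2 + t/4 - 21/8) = (2*t + 5)/(2*t - 3)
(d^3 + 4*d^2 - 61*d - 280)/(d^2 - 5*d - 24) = (d^2 + 12*d + 35)/(d + 3)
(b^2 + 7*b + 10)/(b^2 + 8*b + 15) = (b + 2)/(b + 3)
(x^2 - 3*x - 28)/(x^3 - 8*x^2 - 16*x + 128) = (x - 7)/(x^2 - 12*x + 32)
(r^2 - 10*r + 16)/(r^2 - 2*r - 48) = (r - 2)/(r + 6)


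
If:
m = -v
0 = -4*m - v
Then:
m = 0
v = 0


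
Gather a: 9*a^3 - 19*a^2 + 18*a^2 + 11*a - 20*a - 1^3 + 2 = 9*a^3 - a^2 - 9*a + 1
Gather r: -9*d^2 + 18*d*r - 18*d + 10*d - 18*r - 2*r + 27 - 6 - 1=-9*d^2 - 8*d + r*(18*d - 20) + 20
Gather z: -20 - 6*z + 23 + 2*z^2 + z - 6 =2*z^2 - 5*z - 3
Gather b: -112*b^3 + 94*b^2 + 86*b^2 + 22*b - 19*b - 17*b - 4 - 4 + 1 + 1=-112*b^3 + 180*b^2 - 14*b - 6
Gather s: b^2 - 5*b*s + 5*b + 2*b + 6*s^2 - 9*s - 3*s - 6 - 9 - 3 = b^2 + 7*b + 6*s^2 + s*(-5*b - 12) - 18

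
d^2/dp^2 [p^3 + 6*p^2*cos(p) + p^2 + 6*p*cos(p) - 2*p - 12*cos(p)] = -6*p^2*cos(p) - 24*p*sin(p) - 6*p*cos(p) + 6*p - 12*sin(p) + 24*cos(p) + 2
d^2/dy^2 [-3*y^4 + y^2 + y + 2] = 2 - 36*y^2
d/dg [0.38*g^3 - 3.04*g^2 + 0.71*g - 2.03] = 1.14*g^2 - 6.08*g + 0.71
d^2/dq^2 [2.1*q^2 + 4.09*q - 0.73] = 4.20000000000000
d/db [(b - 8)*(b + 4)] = 2*b - 4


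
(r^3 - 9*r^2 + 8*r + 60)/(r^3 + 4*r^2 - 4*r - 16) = (r^2 - 11*r + 30)/(r^2 + 2*r - 8)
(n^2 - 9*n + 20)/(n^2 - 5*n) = (n - 4)/n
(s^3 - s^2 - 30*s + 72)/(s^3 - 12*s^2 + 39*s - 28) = (s^2 + 3*s - 18)/(s^2 - 8*s + 7)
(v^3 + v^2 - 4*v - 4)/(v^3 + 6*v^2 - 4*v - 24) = (v + 1)/(v + 6)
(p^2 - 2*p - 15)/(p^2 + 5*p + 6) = (p - 5)/(p + 2)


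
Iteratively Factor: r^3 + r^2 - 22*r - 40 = (r + 2)*(r^2 - r - 20) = (r + 2)*(r + 4)*(r - 5)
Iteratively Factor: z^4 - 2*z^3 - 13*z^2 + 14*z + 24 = (z - 4)*(z^3 + 2*z^2 - 5*z - 6) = (z - 4)*(z - 2)*(z^2 + 4*z + 3) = (z - 4)*(z - 2)*(z + 3)*(z + 1)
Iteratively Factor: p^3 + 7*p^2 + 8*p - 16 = (p + 4)*(p^2 + 3*p - 4) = (p - 1)*(p + 4)*(p + 4)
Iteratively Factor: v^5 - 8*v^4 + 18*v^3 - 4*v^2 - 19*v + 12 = (v - 1)*(v^4 - 7*v^3 + 11*v^2 + 7*v - 12) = (v - 1)^2*(v^3 - 6*v^2 + 5*v + 12) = (v - 1)^2*(v + 1)*(v^2 - 7*v + 12) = (v - 4)*(v - 1)^2*(v + 1)*(v - 3)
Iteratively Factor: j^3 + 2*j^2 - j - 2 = (j + 2)*(j^2 - 1) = (j + 1)*(j + 2)*(j - 1)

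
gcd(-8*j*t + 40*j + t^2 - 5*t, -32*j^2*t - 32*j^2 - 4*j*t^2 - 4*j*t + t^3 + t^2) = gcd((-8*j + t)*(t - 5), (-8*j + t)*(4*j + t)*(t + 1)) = -8*j + t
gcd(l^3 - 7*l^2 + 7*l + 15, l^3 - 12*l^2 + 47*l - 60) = l^2 - 8*l + 15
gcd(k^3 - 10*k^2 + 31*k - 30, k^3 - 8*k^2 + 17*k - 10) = k^2 - 7*k + 10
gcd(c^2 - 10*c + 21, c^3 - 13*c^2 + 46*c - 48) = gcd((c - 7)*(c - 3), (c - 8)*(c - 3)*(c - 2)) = c - 3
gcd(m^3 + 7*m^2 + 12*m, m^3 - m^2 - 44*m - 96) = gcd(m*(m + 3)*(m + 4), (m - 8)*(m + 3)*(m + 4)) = m^2 + 7*m + 12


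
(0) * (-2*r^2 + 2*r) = 0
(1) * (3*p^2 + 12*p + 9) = 3*p^2 + 12*p + 9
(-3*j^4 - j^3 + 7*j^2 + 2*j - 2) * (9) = -27*j^4 - 9*j^3 + 63*j^2 + 18*j - 18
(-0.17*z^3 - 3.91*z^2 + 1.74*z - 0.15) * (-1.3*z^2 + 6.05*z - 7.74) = 0.221*z^5 + 4.0545*z^4 - 24.6017*z^3 + 40.9854*z^2 - 14.3751*z + 1.161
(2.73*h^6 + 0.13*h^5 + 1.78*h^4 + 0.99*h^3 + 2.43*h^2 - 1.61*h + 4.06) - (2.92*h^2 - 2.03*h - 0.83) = 2.73*h^6 + 0.13*h^5 + 1.78*h^4 + 0.99*h^3 - 0.49*h^2 + 0.42*h + 4.89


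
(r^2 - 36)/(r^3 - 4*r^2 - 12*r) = (r + 6)/(r*(r + 2))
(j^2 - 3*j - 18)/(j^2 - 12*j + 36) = (j + 3)/(j - 6)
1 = 1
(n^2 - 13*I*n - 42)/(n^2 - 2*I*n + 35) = (n - 6*I)/(n + 5*I)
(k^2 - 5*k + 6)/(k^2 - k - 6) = (k - 2)/(k + 2)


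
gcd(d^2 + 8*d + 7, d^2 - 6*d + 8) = 1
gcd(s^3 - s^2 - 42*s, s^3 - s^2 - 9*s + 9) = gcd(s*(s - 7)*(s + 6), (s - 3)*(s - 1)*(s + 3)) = 1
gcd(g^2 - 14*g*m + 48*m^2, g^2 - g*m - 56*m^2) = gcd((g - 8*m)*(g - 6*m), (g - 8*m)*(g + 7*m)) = g - 8*m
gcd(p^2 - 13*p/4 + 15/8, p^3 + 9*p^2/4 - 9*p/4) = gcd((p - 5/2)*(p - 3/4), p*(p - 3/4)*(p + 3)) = p - 3/4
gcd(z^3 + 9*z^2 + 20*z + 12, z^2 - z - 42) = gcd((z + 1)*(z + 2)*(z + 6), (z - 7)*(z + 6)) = z + 6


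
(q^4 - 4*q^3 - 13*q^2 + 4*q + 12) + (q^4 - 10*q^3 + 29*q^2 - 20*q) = 2*q^4 - 14*q^3 + 16*q^2 - 16*q + 12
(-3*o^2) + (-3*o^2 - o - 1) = -6*o^2 - o - 1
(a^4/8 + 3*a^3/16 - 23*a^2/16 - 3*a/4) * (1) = a^4/8 + 3*a^3/16 - 23*a^2/16 - 3*a/4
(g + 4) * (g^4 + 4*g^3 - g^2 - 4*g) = g^5 + 8*g^4 + 15*g^3 - 8*g^2 - 16*g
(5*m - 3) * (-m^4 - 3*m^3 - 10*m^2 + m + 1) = -5*m^5 - 12*m^4 - 41*m^3 + 35*m^2 + 2*m - 3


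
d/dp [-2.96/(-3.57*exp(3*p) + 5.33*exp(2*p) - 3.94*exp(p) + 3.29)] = (-31.7016*exp(2*p) + 31.5536*exp(p) - 11.6624)*exp(p)/(3.57*exp(3*p) - 5.33*exp(2*p) + 3.94*exp(p) - 3.29)^2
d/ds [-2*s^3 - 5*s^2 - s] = -6*s^2 - 10*s - 1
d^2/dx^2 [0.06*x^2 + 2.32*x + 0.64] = 0.120000000000000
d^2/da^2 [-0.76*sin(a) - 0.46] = 0.76*sin(a)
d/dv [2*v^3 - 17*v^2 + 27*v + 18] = 6*v^2 - 34*v + 27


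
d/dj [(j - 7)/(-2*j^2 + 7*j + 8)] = (-2*j^2 + 7*j + (j - 7)*(4*j - 7) + 8)/(-2*j^2 + 7*j + 8)^2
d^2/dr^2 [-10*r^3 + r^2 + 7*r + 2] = 2 - 60*r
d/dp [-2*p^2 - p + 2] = -4*p - 1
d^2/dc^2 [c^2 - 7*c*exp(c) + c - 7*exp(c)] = -7*c*exp(c) - 21*exp(c) + 2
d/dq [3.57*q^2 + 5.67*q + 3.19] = 7.14*q + 5.67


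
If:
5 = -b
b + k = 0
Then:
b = -5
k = 5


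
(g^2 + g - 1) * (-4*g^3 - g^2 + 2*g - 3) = -4*g^5 - 5*g^4 + 5*g^3 - 5*g + 3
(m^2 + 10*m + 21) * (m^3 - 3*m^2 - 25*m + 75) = m^5 + 7*m^4 - 34*m^3 - 238*m^2 + 225*m + 1575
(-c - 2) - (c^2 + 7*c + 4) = -c^2 - 8*c - 6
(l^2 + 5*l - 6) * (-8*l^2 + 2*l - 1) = -8*l^4 - 38*l^3 + 57*l^2 - 17*l + 6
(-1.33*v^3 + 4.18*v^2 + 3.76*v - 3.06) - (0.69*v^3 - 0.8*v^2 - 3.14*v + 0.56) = -2.02*v^3 + 4.98*v^2 + 6.9*v - 3.62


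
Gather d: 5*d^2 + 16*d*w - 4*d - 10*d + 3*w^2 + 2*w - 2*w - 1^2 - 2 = 5*d^2 + d*(16*w - 14) + 3*w^2 - 3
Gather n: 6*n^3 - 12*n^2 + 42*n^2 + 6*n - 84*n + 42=6*n^3 + 30*n^2 - 78*n + 42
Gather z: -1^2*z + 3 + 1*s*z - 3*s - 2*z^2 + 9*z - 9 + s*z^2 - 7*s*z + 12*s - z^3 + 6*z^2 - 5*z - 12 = 9*s - z^3 + z^2*(s + 4) + z*(3 - 6*s) - 18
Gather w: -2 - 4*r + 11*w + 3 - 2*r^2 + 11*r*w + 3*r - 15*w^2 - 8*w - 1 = -2*r^2 - r - 15*w^2 + w*(11*r + 3)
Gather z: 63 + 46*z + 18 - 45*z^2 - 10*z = -45*z^2 + 36*z + 81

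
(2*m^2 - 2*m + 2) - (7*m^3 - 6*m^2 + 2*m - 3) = -7*m^3 + 8*m^2 - 4*m + 5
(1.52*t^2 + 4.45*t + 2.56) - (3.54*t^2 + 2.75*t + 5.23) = -2.02*t^2 + 1.7*t - 2.67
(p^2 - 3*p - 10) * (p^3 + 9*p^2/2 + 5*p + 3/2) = p^5 + 3*p^4/2 - 37*p^3/2 - 117*p^2/2 - 109*p/2 - 15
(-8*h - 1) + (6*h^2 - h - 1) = 6*h^2 - 9*h - 2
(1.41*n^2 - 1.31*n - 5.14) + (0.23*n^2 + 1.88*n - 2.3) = 1.64*n^2 + 0.57*n - 7.44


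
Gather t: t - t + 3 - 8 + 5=0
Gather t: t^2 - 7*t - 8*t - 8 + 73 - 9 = t^2 - 15*t + 56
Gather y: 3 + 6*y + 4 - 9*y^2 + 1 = -9*y^2 + 6*y + 8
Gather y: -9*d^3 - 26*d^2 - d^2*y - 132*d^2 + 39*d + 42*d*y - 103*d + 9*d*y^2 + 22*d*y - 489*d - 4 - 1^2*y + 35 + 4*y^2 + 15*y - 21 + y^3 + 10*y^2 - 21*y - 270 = -9*d^3 - 158*d^2 - 553*d + y^3 + y^2*(9*d + 14) + y*(-d^2 + 64*d - 7) - 260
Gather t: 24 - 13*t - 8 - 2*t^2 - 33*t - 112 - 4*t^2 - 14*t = -6*t^2 - 60*t - 96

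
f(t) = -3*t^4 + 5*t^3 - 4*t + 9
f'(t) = -12*t^3 + 15*t^2 - 4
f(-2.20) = -105.72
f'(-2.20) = 196.38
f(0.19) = 8.27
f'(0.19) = -3.54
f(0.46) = 7.51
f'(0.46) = -1.99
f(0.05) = 8.80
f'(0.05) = -3.96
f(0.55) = 7.36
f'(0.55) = -1.46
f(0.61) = 7.28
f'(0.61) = -1.14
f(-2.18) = -101.84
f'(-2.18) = 191.61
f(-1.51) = -17.77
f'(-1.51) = 71.52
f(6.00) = -2823.00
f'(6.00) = -2056.00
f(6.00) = -2823.00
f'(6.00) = -2056.00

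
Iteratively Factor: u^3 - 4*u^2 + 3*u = (u - 1)*(u^2 - 3*u) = u*(u - 1)*(u - 3)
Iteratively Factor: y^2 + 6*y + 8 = (y + 4)*(y + 2)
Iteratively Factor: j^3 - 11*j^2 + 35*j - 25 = (j - 5)*(j^2 - 6*j + 5) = (j - 5)*(j - 1)*(j - 5)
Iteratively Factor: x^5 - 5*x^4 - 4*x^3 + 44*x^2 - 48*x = (x - 2)*(x^4 - 3*x^3 - 10*x^2 + 24*x) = (x - 4)*(x - 2)*(x^3 + x^2 - 6*x) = (x - 4)*(x - 2)^2*(x^2 + 3*x) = (x - 4)*(x - 2)^2*(x + 3)*(x)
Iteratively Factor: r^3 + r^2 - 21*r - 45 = (r + 3)*(r^2 - 2*r - 15) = (r + 3)^2*(r - 5)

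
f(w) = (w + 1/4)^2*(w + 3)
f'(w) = (w + 1/4)^2 + (w + 3)*(2*w + 1/2) = (4*w + 1)*(12*w + 25)/16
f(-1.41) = 2.14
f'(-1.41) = -2.34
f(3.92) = 120.33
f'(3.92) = 75.10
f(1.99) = 25.04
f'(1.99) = 27.37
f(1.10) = 7.47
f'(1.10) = 12.89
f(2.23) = 32.17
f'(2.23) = 32.09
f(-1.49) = 2.32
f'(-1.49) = -2.21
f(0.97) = 5.91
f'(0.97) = 11.18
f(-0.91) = 0.91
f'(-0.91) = -2.32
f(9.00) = 1026.75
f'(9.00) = 307.56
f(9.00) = 1026.75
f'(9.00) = 307.56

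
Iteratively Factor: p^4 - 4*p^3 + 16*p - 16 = (p - 2)*(p^3 - 2*p^2 - 4*p + 8) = (p - 2)*(p + 2)*(p^2 - 4*p + 4) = (p - 2)^2*(p + 2)*(p - 2)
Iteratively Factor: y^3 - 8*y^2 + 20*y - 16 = (y - 2)*(y^2 - 6*y + 8) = (y - 4)*(y - 2)*(y - 2)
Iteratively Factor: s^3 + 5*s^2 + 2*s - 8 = (s + 4)*(s^2 + s - 2) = (s + 2)*(s + 4)*(s - 1)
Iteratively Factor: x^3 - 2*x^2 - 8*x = (x + 2)*(x^2 - 4*x) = (x - 4)*(x + 2)*(x)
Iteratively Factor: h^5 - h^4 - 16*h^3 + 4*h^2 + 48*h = (h + 3)*(h^4 - 4*h^3 - 4*h^2 + 16*h) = (h + 2)*(h + 3)*(h^3 - 6*h^2 + 8*h) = (h - 2)*(h + 2)*(h + 3)*(h^2 - 4*h) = h*(h - 2)*(h + 2)*(h + 3)*(h - 4)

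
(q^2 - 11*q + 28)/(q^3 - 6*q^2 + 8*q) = (q - 7)/(q*(q - 2))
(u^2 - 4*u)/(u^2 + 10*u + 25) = u*(u - 4)/(u^2 + 10*u + 25)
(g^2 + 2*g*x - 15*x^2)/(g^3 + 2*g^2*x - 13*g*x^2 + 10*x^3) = (g - 3*x)/(g^2 - 3*g*x + 2*x^2)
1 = 1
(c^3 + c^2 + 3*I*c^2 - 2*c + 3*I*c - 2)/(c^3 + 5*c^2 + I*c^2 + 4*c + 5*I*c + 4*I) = (c + 2*I)/(c + 4)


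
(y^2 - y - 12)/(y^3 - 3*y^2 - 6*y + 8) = (y + 3)/(y^2 + y - 2)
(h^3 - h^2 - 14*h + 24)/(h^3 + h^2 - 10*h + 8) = (h - 3)/(h - 1)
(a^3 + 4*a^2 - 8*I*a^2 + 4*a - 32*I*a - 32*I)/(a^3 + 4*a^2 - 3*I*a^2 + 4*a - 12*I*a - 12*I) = (a - 8*I)/(a - 3*I)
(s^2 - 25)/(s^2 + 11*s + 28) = (s^2 - 25)/(s^2 + 11*s + 28)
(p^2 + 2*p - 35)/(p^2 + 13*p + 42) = (p - 5)/(p + 6)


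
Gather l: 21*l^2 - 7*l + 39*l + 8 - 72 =21*l^2 + 32*l - 64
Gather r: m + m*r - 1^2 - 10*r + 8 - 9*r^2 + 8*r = m - 9*r^2 + r*(m - 2) + 7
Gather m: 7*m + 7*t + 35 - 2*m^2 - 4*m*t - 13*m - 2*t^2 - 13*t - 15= -2*m^2 + m*(-4*t - 6) - 2*t^2 - 6*t + 20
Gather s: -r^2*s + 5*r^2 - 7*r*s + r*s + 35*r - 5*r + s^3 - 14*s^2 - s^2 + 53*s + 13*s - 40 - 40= 5*r^2 + 30*r + s^3 - 15*s^2 + s*(-r^2 - 6*r + 66) - 80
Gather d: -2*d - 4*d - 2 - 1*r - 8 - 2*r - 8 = -6*d - 3*r - 18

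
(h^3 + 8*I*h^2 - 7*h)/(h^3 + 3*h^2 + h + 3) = h*(h + 7*I)/(h^2 + h*(3 - I) - 3*I)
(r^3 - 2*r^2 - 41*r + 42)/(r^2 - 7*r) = r + 5 - 6/r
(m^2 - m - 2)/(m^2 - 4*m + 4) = (m + 1)/(m - 2)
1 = 1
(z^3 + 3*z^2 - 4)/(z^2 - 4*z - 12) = (z^2 + z - 2)/(z - 6)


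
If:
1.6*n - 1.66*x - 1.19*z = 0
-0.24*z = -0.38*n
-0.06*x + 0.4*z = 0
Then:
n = 0.00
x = 0.00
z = 0.00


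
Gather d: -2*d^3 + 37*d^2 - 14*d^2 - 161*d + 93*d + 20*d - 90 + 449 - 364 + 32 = -2*d^3 + 23*d^2 - 48*d + 27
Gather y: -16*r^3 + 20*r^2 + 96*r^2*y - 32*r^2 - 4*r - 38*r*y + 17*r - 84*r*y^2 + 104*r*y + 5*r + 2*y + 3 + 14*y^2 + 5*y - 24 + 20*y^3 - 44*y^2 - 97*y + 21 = -16*r^3 - 12*r^2 + 18*r + 20*y^3 + y^2*(-84*r - 30) + y*(96*r^2 + 66*r - 90)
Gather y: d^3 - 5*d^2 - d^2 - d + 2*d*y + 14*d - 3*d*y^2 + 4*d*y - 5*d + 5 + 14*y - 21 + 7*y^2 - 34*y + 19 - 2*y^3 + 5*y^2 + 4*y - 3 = d^3 - 6*d^2 + 8*d - 2*y^3 + y^2*(12 - 3*d) + y*(6*d - 16)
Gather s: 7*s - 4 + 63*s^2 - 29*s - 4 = 63*s^2 - 22*s - 8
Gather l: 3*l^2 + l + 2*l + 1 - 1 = 3*l^2 + 3*l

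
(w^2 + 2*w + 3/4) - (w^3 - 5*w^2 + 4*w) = -w^3 + 6*w^2 - 2*w + 3/4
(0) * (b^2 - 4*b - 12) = 0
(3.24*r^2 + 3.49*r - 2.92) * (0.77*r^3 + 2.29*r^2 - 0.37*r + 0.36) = 2.4948*r^5 + 10.1069*r^4 + 4.5449*r^3 - 6.8117*r^2 + 2.3368*r - 1.0512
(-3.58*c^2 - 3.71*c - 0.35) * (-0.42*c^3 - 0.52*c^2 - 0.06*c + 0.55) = 1.5036*c^5 + 3.4198*c^4 + 2.291*c^3 - 1.5644*c^2 - 2.0195*c - 0.1925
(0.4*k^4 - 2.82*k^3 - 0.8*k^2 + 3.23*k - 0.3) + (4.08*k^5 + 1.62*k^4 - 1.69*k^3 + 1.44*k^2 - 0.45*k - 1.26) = 4.08*k^5 + 2.02*k^4 - 4.51*k^3 + 0.64*k^2 + 2.78*k - 1.56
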